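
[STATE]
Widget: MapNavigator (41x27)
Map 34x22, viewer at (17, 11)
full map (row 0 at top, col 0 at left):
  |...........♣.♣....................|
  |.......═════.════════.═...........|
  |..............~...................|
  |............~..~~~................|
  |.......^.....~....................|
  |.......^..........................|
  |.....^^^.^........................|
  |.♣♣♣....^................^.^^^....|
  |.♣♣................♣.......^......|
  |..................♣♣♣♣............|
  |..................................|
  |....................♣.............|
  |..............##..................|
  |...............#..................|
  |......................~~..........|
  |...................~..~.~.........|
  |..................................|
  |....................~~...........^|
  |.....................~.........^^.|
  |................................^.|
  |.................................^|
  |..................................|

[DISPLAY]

                                         
                                         
   ...........♣.♣....................    
   .......═════.════════.═...........    
   ..............~...................    
   ............~..~~~................    
   .......^.....~....................    
   .......^..........................    
   .....^^^.^........................    
   .♣♣♣....^................^.^^^....    
   .♣♣................♣.......^......    
   ..................♣♣♣♣............    
   ..................................    
   .................@..♣.............    
   ..............##..................    
   ...............#..................    
   ......................~~..........    
   ...................~..~.~.........    
   ..................................    
   ....................~~...........^    
   .....................~.........^^.    
   ................................^.    
   .................................^    
   ..................................    
                                         
                                         
                                         


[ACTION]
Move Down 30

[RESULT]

   .♣♣................♣.......^......    
   ..................♣♣♣♣............    
   ..................................    
   ....................♣.............    
   ..............##..................    
   ...............#..................    
   ......................~~..........    
   ...................~..~.~.........    
   ..................................    
   ....................~~...........^    
   .....................~.........^^.    
   ................................^.    
   .................................^    
   .................@................    
                                         
                                         
                                         
                                         
                                         
                                         
                                         
                                         
                                         
                                         
                                         
                                         
                                         


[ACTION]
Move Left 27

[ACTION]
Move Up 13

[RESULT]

                                         
                                         
                                         
                                         
                                         
                    ...........♣.♣.......
                    .......═════.════════
                    ..............~......
                    ............~..~~~...
                    .......^.....~.......
                    .......^.............
                    .....^^^.^...........
                    .♣♣♣....^............
                    @♣♣................♣.
                    ..................♣♣♣
                    .....................
                    ....................♣
                    ..............##.....
                    ...............#.....
                    .....................
                    ...................~.
                    .....................
                    ....................~
                    .....................
                    .....................
                    .....................
                    .....................


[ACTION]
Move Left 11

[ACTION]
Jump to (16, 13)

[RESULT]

    ...........♣.♣....................   
    .......═════.════════.═...........   
    ..............~...................   
    ............~..~~~................   
    .......^.....~....................   
    .......^..........................   
    .....^^^.^........................   
    .♣♣♣....^................^.^^^....   
    .♣♣................♣.......^......   
    ..................♣♣♣♣............   
    ..................................   
    ....................♣.............   
    ..............##..................   
    ...............#@.................   
    ......................~~..........   
    ...................~..~.~.........   
    ..................................   
    ....................~~...........^   
    .....................~.........^^.   
    ................................^.   
    .................................^   
    ..................................   
                                         
                                         
                                         
                                         
                                         


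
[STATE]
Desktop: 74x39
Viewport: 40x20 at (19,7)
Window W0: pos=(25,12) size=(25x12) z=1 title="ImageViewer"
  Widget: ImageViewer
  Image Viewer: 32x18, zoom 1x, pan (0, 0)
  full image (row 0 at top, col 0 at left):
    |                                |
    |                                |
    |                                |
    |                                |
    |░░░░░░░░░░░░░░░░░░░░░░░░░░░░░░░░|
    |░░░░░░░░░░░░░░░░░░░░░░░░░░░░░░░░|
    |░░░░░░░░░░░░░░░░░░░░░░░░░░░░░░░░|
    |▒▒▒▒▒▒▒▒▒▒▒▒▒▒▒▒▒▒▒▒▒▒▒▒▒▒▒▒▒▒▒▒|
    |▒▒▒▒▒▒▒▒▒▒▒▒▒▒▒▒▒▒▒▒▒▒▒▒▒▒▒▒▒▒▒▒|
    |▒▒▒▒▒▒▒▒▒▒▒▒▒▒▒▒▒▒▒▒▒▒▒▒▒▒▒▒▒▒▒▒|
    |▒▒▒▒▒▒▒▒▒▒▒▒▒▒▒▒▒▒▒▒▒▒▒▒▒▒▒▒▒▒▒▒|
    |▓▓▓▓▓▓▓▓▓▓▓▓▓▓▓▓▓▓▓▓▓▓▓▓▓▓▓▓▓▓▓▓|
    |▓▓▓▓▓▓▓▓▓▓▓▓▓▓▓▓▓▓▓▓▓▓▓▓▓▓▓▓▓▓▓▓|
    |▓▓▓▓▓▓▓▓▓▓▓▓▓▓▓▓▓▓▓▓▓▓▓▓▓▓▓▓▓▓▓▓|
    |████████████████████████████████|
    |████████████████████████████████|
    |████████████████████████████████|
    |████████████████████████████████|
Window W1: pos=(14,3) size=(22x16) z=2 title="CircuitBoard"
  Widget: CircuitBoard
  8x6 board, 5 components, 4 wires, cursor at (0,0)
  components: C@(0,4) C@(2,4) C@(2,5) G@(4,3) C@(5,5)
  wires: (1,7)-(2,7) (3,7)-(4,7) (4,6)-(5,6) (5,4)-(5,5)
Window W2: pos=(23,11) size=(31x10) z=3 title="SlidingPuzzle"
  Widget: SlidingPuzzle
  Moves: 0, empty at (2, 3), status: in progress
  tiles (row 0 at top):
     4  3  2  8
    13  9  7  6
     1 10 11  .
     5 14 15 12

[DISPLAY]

.]              ┃                       
                ┃                       
                ┃                       
                ┃                       
    ┏━━━━━━━━━━━━━━━━━━━━━━━━━━━━━┓     
    ┃ SlidingPuzzle               ┃     
    ┠─────────────────────────────┨     
    ┃┌────┬────┬────┬────┐        ┃     
    ┃│  4 │  3 │  2 │  8 │        ┃     
    ┃├────┼────┼────┼────┤        ┃     
    ┃│ 13 │  9 │  7 │  6 │        ┃     
━━━━┃├────┼────┼────┼────┤        ┃     
    ┃│  1 │ 10 │ 11 │    │        ┃     
    ┗━━━━━━━━━━━━━━━━━━━━━━━━━━━━━┛     
      ┃░░░░░░░░░░░░░░░░░░░░░░░┃         
      ┃▒▒▒▒▒▒▒▒▒▒▒▒▒▒▒▒▒▒▒▒▒▒▒┃         
      ┗━━━━━━━━━━━━━━━━━━━━━━━┛         
                                        
                                        
                                        


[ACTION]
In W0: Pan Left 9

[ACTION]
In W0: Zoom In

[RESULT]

.]              ┃                       
                ┃                       
                ┃                       
                ┃                       
    ┏━━━━━━━━━━━━━━━━━━━━━━━━━━━━━┓     
    ┃ SlidingPuzzle               ┃     
    ┠─────────────────────────────┨     
    ┃┌────┬────┬────┬────┐        ┃     
    ┃│  4 │  3 │  2 │  8 │        ┃     
    ┃├────┼────┼────┼────┤        ┃     
    ┃│ 13 │  9 │  7 │  6 │        ┃     
━━━━┃├────┼────┼────┼────┤        ┃     
    ┃│  1 │ 10 │ 11 │    │        ┃     
    ┗━━━━━━━━━━━━━━━━━━━━━━━━━━━━━┛     
      ┃                       ┃         
      ┃                       ┃         
      ┗━━━━━━━━━━━━━━━━━━━━━━━┛         
                                        
                                        
                                        


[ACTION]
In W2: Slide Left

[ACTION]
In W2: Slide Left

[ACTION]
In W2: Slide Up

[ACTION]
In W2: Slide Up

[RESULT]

.]              ┃                       
                ┃                       
                ┃                       
                ┃                       
    ┏━━━━━━━━━━━━━━━━━━━━━━━━━━━━━┓     
    ┃ SlidingPuzzle               ┃     
    ┠─────────────────────────────┨     
    ┃┌────┬────┬────┬────┐        ┃     
    ┃│  4 │  3 │  2 │  8 │        ┃     
    ┃├────┼────┼────┼────┤        ┃     
    ┃│ 13 │  9 │  7 │  6 │        ┃     
━━━━┃├────┼────┼────┼────┤        ┃     
    ┃│  1 │ 10 │ 11 │ 12 │        ┃     
    ┗━━━━━━━━━━━━━━━━━━━━━━━━━━━━━┛     
      ┃                       ┃         
      ┃                       ┃         
      ┗━━━━━━━━━━━━━━━━━━━━━━━┛         
                                        
                                        
                                        


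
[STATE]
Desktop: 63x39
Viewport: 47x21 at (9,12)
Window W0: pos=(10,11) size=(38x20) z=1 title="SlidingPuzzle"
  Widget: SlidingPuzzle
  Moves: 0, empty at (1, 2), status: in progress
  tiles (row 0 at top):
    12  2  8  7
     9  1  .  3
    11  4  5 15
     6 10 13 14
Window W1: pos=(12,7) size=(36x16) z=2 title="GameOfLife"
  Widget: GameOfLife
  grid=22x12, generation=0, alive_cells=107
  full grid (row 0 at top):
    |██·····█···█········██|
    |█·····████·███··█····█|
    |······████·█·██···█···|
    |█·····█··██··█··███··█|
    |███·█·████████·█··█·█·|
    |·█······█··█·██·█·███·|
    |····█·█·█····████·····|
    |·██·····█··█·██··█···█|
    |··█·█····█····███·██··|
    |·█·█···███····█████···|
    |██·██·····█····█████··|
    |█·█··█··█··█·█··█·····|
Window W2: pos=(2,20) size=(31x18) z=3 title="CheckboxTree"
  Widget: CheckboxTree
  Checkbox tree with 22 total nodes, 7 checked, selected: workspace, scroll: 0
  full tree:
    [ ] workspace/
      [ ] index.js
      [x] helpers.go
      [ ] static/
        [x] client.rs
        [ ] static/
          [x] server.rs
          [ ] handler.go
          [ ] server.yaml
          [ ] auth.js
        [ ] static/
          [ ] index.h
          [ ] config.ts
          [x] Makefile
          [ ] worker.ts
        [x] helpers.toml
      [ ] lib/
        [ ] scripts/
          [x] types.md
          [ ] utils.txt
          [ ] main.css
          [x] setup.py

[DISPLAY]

 ┃ ┃█·····████·███··█····█            ┃        
 ┠─┃······████·█·██···█···            ┃        
 ┃┌┃█·····█··██··█··███··█            ┃        
 ┃│┃███·█·████████·█··█·█·            ┃        
 ┃├┃·█······█··█·██·█·███·            ┃        
 ┃│┃····█·█·█····████·····            ┃        
 ┃├┃·██·····█··█·██··█···█            ┃        
 ┃│┃··█·█····█····███·██··            ┃        
━━━━━━━━━━━━━━━━━━━━━━━┓··            ┃        
boxTree                ┃··            ┃        
───────────────────────┨━━━━━━━━━━━━━━┛        
orkspace/              ┃              ┃        
 index.js              ┃              ┃        
 helpers.go            ┃              ┃        
 static/               ┃              ┃        
x] client.rs           ┃              ┃        
-] static/             ┃              ┃        
 [x] server.rs         ┃              ┃        
 [ ] handler.go        ┃━━━━━━━━━━━━━━┛        
 [ ] server.yaml       ┃                       
 [ ] auth.js           ┃                       


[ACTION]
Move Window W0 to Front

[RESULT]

 ┃ SlidingPuzzle                      ┃        
 ┠────────────────────────────────────┨        
 ┃┌────┬────┬────┬────┐               ┃        
 ┃│ 12 │  2 │  8 │  7 │               ┃        
 ┃├────┼────┼────┼────┤               ┃        
 ┃│  9 │  1 │    │  3 │               ┃        
 ┃├────┼────┼────┼────┤               ┃        
 ┃│ 11 │  4 │  5 │ 15 │               ┃        
━┃├────┼────┼────┼────┤               ┃        
b┃│  6 │ 10 │ 13 │ 14 │               ┃        
─┃└────┴────┴────┴────┘               ┃        
o┃Moves: 0                            ┃        
 ┃                                    ┃        
 ┃                                    ┃        
 ┃                                    ┃        
x┃                                    ┃        
-┃                                    ┃        
 ┃                                    ┃        
 ┗━━━━━━━━━━━━━━━━━━━━━━━━━━━━━━━━━━━━┛        
 [ ] server.yaml       ┃                       
 [ ] auth.js           ┃                       


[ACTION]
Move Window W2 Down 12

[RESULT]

 ┃ SlidingPuzzle                      ┃        
 ┠────────────────────────────────────┨        
 ┃┌────┬────┬────┬────┐               ┃        
 ┃│ 12 │  2 │  8 │  7 │               ┃        
 ┃├────┼────┼────┼────┤               ┃        
 ┃│  9 │  1 │    │  3 │               ┃        
 ┃├────┼────┼────┼────┤               ┃        
 ┃│ 11 │  4 │  5 │ 15 │               ┃        
 ┃├────┼────┼────┼────┤               ┃        
━┃│  6 │ 10 │ 13 │ 14 │               ┃        
b┃└────┴────┴────┴────┘               ┃        
─┃Moves: 0                            ┃        
o┃                                    ┃        
 ┃                                    ┃        
 ┃                                    ┃        
 ┃                                    ┃        
x┃                                    ┃        
-┃                                    ┃        
 ┗━━━━━━━━━━━━━━━━━━━━━━━━━━━━━━━━━━━━┛        
 [ ] handler.go        ┃                       
 [ ] server.yaml       ┃                       


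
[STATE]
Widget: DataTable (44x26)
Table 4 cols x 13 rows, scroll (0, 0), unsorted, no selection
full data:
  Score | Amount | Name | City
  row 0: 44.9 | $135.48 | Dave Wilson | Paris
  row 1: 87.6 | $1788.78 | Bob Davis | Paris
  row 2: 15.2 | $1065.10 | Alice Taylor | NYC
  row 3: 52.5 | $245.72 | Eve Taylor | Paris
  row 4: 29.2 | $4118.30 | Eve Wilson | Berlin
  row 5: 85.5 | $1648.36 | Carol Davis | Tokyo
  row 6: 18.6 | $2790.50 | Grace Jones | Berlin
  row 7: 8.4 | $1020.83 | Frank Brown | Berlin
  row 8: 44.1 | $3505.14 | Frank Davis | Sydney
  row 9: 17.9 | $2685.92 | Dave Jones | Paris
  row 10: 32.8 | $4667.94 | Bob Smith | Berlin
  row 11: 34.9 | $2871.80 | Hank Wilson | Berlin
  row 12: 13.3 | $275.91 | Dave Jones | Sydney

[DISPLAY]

Score│Amount  │Name        │City            
─────┼────────┼────────────┼──────          
44.9 │$135.48 │Dave Wilson │Paris           
87.6 │$1788.78│Bob Davis   │Paris           
15.2 │$1065.10│Alice Taylor│NYC             
52.5 │$245.72 │Eve Taylor  │Paris           
29.2 │$4118.30│Eve Wilson  │Berlin          
85.5 │$1648.36│Carol Davis │Tokyo           
18.6 │$2790.50│Grace Jones │Berlin          
8.4  │$1020.83│Frank Brown │Berlin          
44.1 │$3505.14│Frank Davis │Sydney          
17.9 │$2685.92│Dave Jones  │Paris           
32.8 │$4667.94│Bob Smith   │Berlin          
34.9 │$2871.80│Hank Wilson │Berlin          
13.3 │$275.91 │Dave Jones  │Sydney          
                                            
                                            
                                            
                                            
                                            
                                            
                                            
                                            
                                            
                                            
                                            


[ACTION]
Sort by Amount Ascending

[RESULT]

Score│Amount ▲│Name        │City            
─────┼────────┼────────────┼──────          
44.9 │$135.48 │Dave Wilson │Paris           
52.5 │$245.72 │Eve Taylor  │Paris           
13.3 │$275.91 │Dave Jones  │Sydney          
8.4  │$1020.83│Frank Brown │Berlin          
15.2 │$1065.10│Alice Taylor│NYC             
85.5 │$1648.36│Carol Davis │Tokyo           
87.6 │$1788.78│Bob Davis   │Paris           
17.9 │$2685.92│Dave Jones  │Paris           
18.6 │$2790.50│Grace Jones │Berlin          
34.9 │$2871.80│Hank Wilson │Berlin          
44.1 │$3505.14│Frank Davis │Sydney          
29.2 │$4118.30│Eve Wilson  │Berlin          
32.8 │$4667.94│Bob Smith   │Berlin          
                                            
                                            
                                            
                                            
                                            
                                            
                                            
                                            
                                            
                                            
                                            


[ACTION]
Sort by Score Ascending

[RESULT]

Scor▲│Amount  │Name        │City            
─────┼────────┼────────────┼──────          
8.4  │$1020.83│Frank Brown │Berlin          
13.3 │$275.91 │Dave Jones  │Sydney          
15.2 │$1065.10│Alice Taylor│NYC             
17.9 │$2685.92│Dave Jones  │Paris           
18.6 │$2790.50│Grace Jones │Berlin          
29.2 │$4118.30│Eve Wilson  │Berlin          
32.8 │$4667.94│Bob Smith   │Berlin          
34.9 │$2871.80│Hank Wilson │Berlin          
44.1 │$3505.14│Frank Davis │Sydney          
44.9 │$135.48 │Dave Wilson │Paris           
52.5 │$245.72 │Eve Taylor  │Paris           
85.5 │$1648.36│Carol Davis │Tokyo           
87.6 │$1788.78│Bob Davis   │Paris           
                                            
                                            
                                            
                                            
                                            
                                            
                                            
                                            
                                            
                                            
                                            


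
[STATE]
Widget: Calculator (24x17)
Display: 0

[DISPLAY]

                       0
┌───┬───┬───┬───┐       
│ 7 │ 8 │ 9 │ ÷ │       
├───┼───┼───┼───┤       
│ 4 │ 5 │ 6 │ × │       
├───┼───┼───┼───┤       
│ 1 │ 2 │ 3 │ - │       
├───┼───┼───┼───┤       
│ 0 │ . │ = │ + │       
├───┼───┼───┼───┤       
│ C │ MC│ MR│ M+│       
└───┴───┴───┴───┘       
                        
                        
                        
                        
                        


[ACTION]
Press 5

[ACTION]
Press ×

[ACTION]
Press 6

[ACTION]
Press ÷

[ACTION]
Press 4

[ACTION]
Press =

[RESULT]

                     7.5
┌───┬───┬───┬───┐       
│ 7 │ 8 │ 9 │ ÷ │       
├───┼───┼───┼───┤       
│ 4 │ 5 │ 6 │ × │       
├───┼───┼───┼───┤       
│ 1 │ 2 │ 3 │ - │       
├───┼───┼───┼───┤       
│ 0 │ . │ = │ + │       
├───┼───┼───┼───┤       
│ C │ MC│ MR│ M+│       
└───┴───┴───┴───┘       
                        
                        
                        
                        
                        


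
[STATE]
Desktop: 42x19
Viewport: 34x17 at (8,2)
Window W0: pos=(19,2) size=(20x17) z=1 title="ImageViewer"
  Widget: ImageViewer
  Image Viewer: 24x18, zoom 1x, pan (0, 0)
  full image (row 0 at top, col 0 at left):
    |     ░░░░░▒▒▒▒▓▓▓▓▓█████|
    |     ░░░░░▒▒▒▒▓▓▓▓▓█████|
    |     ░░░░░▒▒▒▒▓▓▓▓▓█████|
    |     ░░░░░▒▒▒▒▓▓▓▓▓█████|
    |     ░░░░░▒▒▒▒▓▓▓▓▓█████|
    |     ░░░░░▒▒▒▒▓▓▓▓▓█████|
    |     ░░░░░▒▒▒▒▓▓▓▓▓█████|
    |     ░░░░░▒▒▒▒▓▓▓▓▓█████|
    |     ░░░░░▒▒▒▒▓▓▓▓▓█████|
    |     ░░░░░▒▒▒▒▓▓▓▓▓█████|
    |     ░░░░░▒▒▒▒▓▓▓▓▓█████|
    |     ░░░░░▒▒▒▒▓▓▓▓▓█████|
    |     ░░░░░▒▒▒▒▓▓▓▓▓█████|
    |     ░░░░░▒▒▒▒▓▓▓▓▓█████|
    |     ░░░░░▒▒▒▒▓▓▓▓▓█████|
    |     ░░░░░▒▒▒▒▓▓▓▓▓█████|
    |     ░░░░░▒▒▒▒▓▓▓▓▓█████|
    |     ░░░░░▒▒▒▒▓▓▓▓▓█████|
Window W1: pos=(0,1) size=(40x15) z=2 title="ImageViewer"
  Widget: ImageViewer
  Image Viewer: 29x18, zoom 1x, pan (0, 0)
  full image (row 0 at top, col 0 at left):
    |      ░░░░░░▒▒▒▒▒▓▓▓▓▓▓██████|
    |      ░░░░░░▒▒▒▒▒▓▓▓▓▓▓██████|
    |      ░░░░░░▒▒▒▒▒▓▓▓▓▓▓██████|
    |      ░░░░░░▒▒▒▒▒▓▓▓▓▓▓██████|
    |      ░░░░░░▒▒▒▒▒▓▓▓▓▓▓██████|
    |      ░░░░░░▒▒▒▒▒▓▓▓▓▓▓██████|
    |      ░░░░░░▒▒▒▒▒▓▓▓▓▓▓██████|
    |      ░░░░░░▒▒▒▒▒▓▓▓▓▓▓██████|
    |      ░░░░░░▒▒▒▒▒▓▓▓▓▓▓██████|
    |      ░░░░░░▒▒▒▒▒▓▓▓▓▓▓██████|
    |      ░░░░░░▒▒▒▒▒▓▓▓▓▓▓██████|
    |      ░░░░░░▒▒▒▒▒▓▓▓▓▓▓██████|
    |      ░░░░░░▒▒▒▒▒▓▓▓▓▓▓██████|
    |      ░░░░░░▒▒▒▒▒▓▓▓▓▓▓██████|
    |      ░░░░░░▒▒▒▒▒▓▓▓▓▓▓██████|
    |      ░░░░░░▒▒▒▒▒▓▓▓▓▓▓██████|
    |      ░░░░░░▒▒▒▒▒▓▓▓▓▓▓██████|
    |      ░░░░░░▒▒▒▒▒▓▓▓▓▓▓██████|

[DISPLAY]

iewer                          ┃  
───────────────────────────────┨  
░░░░░▒▒▒▒▒▓▓▓▓▓▓██████         ┃  
░░░░░▒▒▒▒▒▓▓▓▓▓▓██████         ┃  
░░░░░▒▒▒▒▒▓▓▓▓▓▓██████         ┃  
░░░░░▒▒▒▒▒▓▓▓▓▓▓██████         ┃  
░░░░░▒▒▒▒▒▓▓▓▓▓▓██████         ┃  
░░░░░▒▒▒▒▒▓▓▓▓▓▓██████         ┃  
░░░░░▒▒▒▒▒▓▓▓▓▓▓██████         ┃  
░░░░░▒▒▒▒▒▓▓▓▓▓▓██████         ┃  
░░░░░▒▒▒▒▒▓▓▓▓▓▓██████         ┃  
░░░░░▒▒▒▒▒▓▓▓▓▓▓██████         ┃  
░░░░░▒▒▒▒▒▓▓▓▓▓▓██████         ┃  
━━━━━━━━━━━━━━━━━━━━━━━━━━━━━━━┛  
           ┃     ░░░░░▒▒▒▒▓▓▓▓┃   
           ┃     ░░░░░▒▒▒▒▓▓▓▓┃   
           ┗━━━━━━━━━━━━━━━━━━┛   


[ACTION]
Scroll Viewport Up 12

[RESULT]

                                  
━━━━━━━━━━━━━━━━━━━━━━━━━━━━━━━┓  
iewer                          ┃  
───────────────────────────────┨  
░░░░░▒▒▒▒▒▓▓▓▓▓▓██████         ┃  
░░░░░▒▒▒▒▒▓▓▓▓▓▓██████         ┃  
░░░░░▒▒▒▒▒▓▓▓▓▓▓██████         ┃  
░░░░░▒▒▒▒▒▓▓▓▓▓▓██████         ┃  
░░░░░▒▒▒▒▒▓▓▓▓▓▓██████         ┃  
░░░░░▒▒▒▒▒▓▓▓▓▓▓██████         ┃  
░░░░░▒▒▒▒▒▓▓▓▓▓▓██████         ┃  
░░░░░▒▒▒▒▒▓▓▓▓▓▓██████         ┃  
░░░░░▒▒▒▒▒▓▓▓▓▓▓██████         ┃  
░░░░░▒▒▒▒▒▓▓▓▓▓▓██████         ┃  
░░░░░▒▒▒▒▒▓▓▓▓▓▓██████         ┃  
━━━━━━━━━━━━━━━━━━━━━━━━━━━━━━━┛  
           ┃     ░░░░░▒▒▒▒▓▓▓▓┃   


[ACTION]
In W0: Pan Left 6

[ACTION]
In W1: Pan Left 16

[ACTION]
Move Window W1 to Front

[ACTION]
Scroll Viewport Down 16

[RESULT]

iewer                          ┃  
───────────────────────────────┨  
░░░░░▒▒▒▒▒▓▓▓▓▓▓██████         ┃  
░░░░░▒▒▒▒▒▓▓▓▓▓▓██████         ┃  
░░░░░▒▒▒▒▒▓▓▓▓▓▓██████         ┃  
░░░░░▒▒▒▒▒▓▓▓▓▓▓██████         ┃  
░░░░░▒▒▒▒▒▓▓▓▓▓▓██████         ┃  
░░░░░▒▒▒▒▒▓▓▓▓▓▓██████         ┃  
░░░░░▒▒▒▒▒▓▓▓▓▓▓██████         ┃  
░░░░░▒▒▒▒▒▓▓▓▓▓▓██████         ┃  
░░░░░▒▒▒▒▒▓▓▓▓▓▓██████         ┃  
░░░░░▒▒▒▒▒▓▓▓▓▓▓██████         ┃  
░░░░░▒▒▒▒▒▓▓▓▓▓▓██████         ┃  
━━━━━━━━━━━━━━━━━━━━━━━━━━━━━━━┛  
           ┃     ░░░░░▒▒▒▒▓▓▓▓┃   
           ┃     ░░░░░▒▒▒▒▓▓▓▓┃   
           ┗━━━━━━━━━━━━━━━━━━┛   


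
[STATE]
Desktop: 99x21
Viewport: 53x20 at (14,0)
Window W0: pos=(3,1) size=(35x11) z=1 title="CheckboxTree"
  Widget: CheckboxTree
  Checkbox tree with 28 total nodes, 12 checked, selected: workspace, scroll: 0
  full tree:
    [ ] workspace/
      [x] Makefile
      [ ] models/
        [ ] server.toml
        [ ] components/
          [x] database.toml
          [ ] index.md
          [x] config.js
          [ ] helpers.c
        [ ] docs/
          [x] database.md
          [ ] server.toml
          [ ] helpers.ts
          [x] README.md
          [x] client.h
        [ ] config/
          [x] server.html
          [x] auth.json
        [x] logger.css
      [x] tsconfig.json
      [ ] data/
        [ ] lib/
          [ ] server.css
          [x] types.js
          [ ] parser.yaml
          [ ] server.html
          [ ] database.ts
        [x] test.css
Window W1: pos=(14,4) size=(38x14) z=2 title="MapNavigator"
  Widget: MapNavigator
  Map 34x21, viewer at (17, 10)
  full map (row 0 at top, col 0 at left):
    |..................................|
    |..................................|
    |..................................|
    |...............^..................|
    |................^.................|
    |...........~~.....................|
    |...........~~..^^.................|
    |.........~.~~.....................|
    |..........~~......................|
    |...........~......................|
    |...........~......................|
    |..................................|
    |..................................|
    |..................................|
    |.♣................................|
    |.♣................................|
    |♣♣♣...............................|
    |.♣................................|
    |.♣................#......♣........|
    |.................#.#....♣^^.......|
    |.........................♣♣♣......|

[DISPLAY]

                                                     
━━━━━━━━━━━━━━━━━━━━━━━┓                             
ree                    ┃                             
───────────────────────┨                             
┏━━━━━━━━━━━━━━━━━━━━━━━━━━━━━━━━━━━━┓               
┃ MapNavigator                       ┃               
┠────────────────────────────────────┨               
┃ ...........~~..................... ┃               
┃ ...........~~..^^................. ┃               
┃ .........~.~~..................... ┃               
┃ ..........~~...................... ┃               
┃ ...........~...................... ┃               
┃ ...........~.....@................ ┃               
┃ .................................. ┃               
┃ .................................. ┃               
┃ .................................. ┃               
┃ .♣................................ ┃               
┗━━━━━━━━━━━━━━━━━━━━━━━━━━━━━━━━━━━━┛               
                                                     
                                                     


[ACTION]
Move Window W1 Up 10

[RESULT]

┏━━━━━━━━━━━━━━━━━━━━━━━━━━━━━━━━━━━━┓               
┃ MapNavigator                       ┃               
┠────────────────────────────────────┨               
┃ ...........~~..................... ┃               
┃ ...........~~..^^................. ┃               
┃ .........~.~~..................... ┃               
┃ ..........~~...................... ┃               
┃ ...........~...................... ┃               
┃ ...........~.....@................ ┃               
┃ .................................. ┃               
┃ .................................. ┃               
┃ .................................. ┃               
┃ .♣................................ ┃               
┗━━━━━━━━━━━━━━━━━━━━━━━━━━━━━━━━━━━━┛               
                                                     
                                                     
                                                     
                                                     
                                                     
                                                     


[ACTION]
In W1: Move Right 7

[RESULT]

┏━━━━━━━━━━━━━━━━━━━━━━━━━━━━━━━━━━━━┓               
┃ MapNavigator                       ┃               
┠────────────────────────────────────┨               
┃.....~~.....................        ┃               
┃.....~~..^^.................        ┃               
┃...~.~~.....................        ┃               
┃....~~......................        ┃               
┃.....~......................        ┃               
┃.....~............@.........        ┃               
┃............................        ┃               
┃............................        ┃               
┃............................        ┃               
┃............................        ┃               
┗━━━━━━━━━━━━━━━━━━━━━━━━━━━━━━━━━━━━┛               
                                                     
                                                     
                                                     
                                                     
                                                     
                                                     


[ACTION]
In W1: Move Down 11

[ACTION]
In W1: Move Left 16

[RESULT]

┏━━━━━━━━━━━━━━━━━━━━━━━━━━━━━━━━━━━━┓               
┃ MapNavigator                       ┃               
┠────────────────────────────────────┨               
┃          .♣........................┃               
┃          ♣♣♣.......................┃               
┃          .♣........................┃               
┃          .♣................#......♣┃               
┃          .................#.#....♣^┃               
┃          ........@................♣┃               
┃                                    ┃               
┃                                    ┃               
┃                                    ┃               
┃                                    ┃               
┗━━━━━━━━━━━━━━━━━━━━━━━━━━━━━━━━━━━━┛               
                                                     
                                                     
                                                     
                                                     
                                                     
                                                     


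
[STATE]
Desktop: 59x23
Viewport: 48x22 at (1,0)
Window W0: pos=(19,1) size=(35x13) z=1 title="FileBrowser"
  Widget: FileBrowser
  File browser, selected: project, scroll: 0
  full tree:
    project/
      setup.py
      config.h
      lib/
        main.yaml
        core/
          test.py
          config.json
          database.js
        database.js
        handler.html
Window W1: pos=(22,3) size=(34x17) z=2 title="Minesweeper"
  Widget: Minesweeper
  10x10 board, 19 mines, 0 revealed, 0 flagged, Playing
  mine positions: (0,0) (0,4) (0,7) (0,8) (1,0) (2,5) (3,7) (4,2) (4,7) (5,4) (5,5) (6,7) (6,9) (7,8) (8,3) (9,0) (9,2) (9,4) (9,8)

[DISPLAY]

                                                
                  ┏━━━━━━━━━━━━━━━━━━━━━━━━━━━━━
                  ┃ FileBrowser                 
                  ┠──┏━━━━━━━━━━━━━━━━━━━━━━━━━━
                  ┃> ┃ Minesweeper              
                  ┃  ┠──────────────────────────
                  ┃  ┃■■■■■■■■■■                
                  ┃  ┃■■■■■■■■■■                
                  ┃  ┃■■■■■■■■■■                
                  ┃  ┃■■■■■■■■■■                
                  ┃  ┃■■■■■■■■■■                
                  ┃  ┃■■■■■■■■■■                
                  ┃  ┃■■■■■■■■■■                
                  ┗━━┃■■■■■■■■■■                
                     ┃■■■■■■■■■■                
                     ┃■■■■■■■■■■                
                     ┃                          
                     ┃                          
                     ┃                          
                     ┗━━━━━━━━━━━━━━━━━━━━━━━━━━
                                                
                                                


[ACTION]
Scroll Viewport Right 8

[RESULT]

                                                
          ┏━━━━━━━━━━━━━━━━━━━━━━━━━━━━━━━━━┓   
          ┃ FileBrowser                     ┃   
          ┠──┏━━━━━━━━━━━━━━━━━━━━━━━━━━━━━━━━┓ 
          ┃> ┃ Minesweeper                    ┃ 
          ┃  ┠────────────────────────────────┨ 
          ┃  ┃■■■■■■■■■■                      ┃ 
          ┃  ┃■■■■■■■■■■                      ┃ 
          ┃  ┃■■■■■■■■■■                      ┃ 
          ┃  ┃■■■■■■■■■■                      ┃ 
          ┃  ┃■■■■■■■■■■                      ┃ 
          ┃  ┃■■■■■■■■■■                      ┃ 
          ┃  ┃■■■■■■■■■■                      ┃ 
          ┗━━┃■■■■■■■■■■                      ┃ 
             ┃■■■■■■■■■■                      ┃ 
             ┃■■■■■■■■■■                      ┃ 
             ┃                                ┃ 
             ┃                                ┃ 
             ┃                                ┃ 
             ┗━━━━━━━━━━━━━━━━━━━━━━━━━━━━━━━━┛ 
                                                
                                                


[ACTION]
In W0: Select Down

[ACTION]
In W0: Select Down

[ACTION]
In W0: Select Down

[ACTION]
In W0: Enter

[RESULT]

                                                
          ┏━━━━━━━━━━━━━━━━━━━━━━━━━━━━━━━━━┓   
          ┃ FileBrowser                     ┃   
          ┠──┏━━━━━━━━━━━━━━━━━━━━━━━━━━━━━━━━┓ 
          ┃  ┃ Minesweeper                    ┃ 
          ┃  ┠────────────────────────────────┨ 
          ┃  ┃■■■■■■■■■■                      ┃ 
          ┃  ┃■■■■■■■■■■                      ┃ 
          ┃  ┃■■■■■■■■■■                      ┃ 
          ┃  ┃■■■■■■■■■■                      ┃ 
          ┃  ┃■■■■■■■■■■                      ┃ 
          ┃  ┃■■■■■■■■■■                      ┃ 
          ┃  ┃■■■■■■■■■■                      ┃ 
          ┗━━┃■■■■■■■■■■                      ┃ 
             ┃■■■■■■■■■■                      ┃ 
             ┃■■■■■■■■■■                      ┃ 
             ┃                                ┃ 
             ┃                                ┃ 
             ┃                                ┃ 
             ┗━━━━━━━━━━━━━━━━━━━━━━━━━━━━━━━━┛ 
                                                
                                                
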